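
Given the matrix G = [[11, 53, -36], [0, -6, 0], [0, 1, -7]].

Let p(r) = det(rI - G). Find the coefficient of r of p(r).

-101

p(r) = r^3 + 2r^2 - 101r - 462.
The coefficient of r is -101.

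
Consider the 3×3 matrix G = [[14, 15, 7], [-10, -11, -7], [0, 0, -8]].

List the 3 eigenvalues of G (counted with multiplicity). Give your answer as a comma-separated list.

Compute the characteristic polynomial p(λ) = det(λI - G).
Cofactor expansion gives p(λ) = λ^3 + 5λ^2 - 28λ - 32.
Try λ = -1: p(-1) = 0, so -1 is a root.
Factor out (λ + 1): p(λ) = (λ + 1)·(λ^2 + 4λ - 32).
The quadratic factors as (λ + 8)·(λ - 4).
Eigenvalues: -8, -1, 4.

-8, -1, 4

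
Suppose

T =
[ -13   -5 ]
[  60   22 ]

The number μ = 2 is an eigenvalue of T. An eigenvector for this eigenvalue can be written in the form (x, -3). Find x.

We need (T - 2I)v = 0.
T - 2I = [[-15, -5], [60, 20]].
Row 1: (-15)·x + (-5)·-3 = 0
Row 2: (60)·x + (20)·-3 = 0
Solving gives x = 1.
Check: T·(1, -3) = (2, -6) = 2·(1, -3).

1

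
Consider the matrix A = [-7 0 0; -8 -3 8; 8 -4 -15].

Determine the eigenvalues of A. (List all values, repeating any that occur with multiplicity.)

Compute the characteristic polynomial p(s) = det(sI - A).
Expanding the 3×3 determinant: p(s) = s^3 + 25s^2 + 203s + 539.
Since p(-11) = 0, s = -11 is a root.
Factor out (s + 11): p(s) = (s + 11)·(s^2 + 14s + 49).
The quadratic factor is (s + 7)^2.
Eigenvalues: -11, -7, -7.

-11, -7, -7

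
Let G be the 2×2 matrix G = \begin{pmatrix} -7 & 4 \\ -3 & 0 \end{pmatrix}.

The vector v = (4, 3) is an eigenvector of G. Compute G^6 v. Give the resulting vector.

(16384, 12288)

First find the eigenvalue: Gv = (-16, -12) = -4·(4, 3), so λ = -4.
Then G^6 v = λ^6·v = (-4)^6·(4, 3) = 4096·(4, 3) = (16384, 12288).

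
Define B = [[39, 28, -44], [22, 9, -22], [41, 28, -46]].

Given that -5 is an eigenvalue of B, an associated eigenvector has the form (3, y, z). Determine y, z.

0, 3

We need (B + 5I)v = 0.
B + 5I = [[44, 28, -44], [22, 14, -22], [41, 28, -41]].
Row 1: (44)·3 + (28)·y + (-44)·z = 0
Row 2: (22)·3 + (14)·y + (-22)·z = 0
Row 3: (41)·3 + (28)·y + (-41)·z = 0
Solving gives y = 0, z = 3.
Check: B·(3, 0, 3) = (-15, 0, -15) = -5·(3, 0, 3).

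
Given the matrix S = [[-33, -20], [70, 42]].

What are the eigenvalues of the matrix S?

2, 7

det(S - μI) = (-33 - μ)(42 - μ) - (-20)·(70) = μ^2 - 9μ + 14.
This factors as (μ - 2)·(μ - 7) = 0.
Eigenvalues: 2, 7.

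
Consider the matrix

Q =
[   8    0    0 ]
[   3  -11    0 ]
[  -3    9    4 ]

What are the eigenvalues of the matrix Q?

Q is lower triangular, so its eigenvalues are the diagonal entries.
Diagonal: 8, -11, 4.

-11, 4, 8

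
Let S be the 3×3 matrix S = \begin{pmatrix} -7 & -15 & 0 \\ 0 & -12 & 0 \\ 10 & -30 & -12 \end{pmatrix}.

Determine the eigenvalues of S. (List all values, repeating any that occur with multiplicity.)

The characteristic polynomial is p(lambda) = det(lambda·I - S).
Expanding along the first row, p(lambda) = lambda^3 + 31·lambda^2 + 312·lambda + 1008.
Try lambda = -12: p(-12) = 0, so -12 is a root.
Dividing by (lambda + 12) leaves lambda^2 + 19·lambda + 84.
The quadratic factors as (lambda + 12)·(lambda + 7).
Eigenvalues: -12, -12, -7.

-12, -12, -7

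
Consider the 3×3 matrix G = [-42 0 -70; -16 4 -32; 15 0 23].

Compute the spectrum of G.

-12, -7, 4

Compute the characteristic polynomial p(r) = det(rI - G).
Expanding the 3×3 determinant: p(r) = r^3 + 15r^2 + 8r - 336.
Rational-root test: r = 4 gives p(4) = 0.
Factor out (r - 4): p(r) = (r - 4)·(r^2 + 19r + 84).
The quadratic factors as (r + 12)·(r + 7).
Eigenvalues: -12, -7, 4.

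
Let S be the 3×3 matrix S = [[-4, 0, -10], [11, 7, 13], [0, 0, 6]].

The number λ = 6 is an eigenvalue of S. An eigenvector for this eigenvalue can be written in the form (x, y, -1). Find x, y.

1, 2

We need (S - 6I)v = 0.
S - 6I = [[-10, 0, -10], [11, 1, 13], [0, 0, 0]].
Row 1: (-10)·x + (0)·y + (-10)·-1 = 0
Row 2: (11)·x + (1)·y + (13)·-1 = 0
Row 3: (0)·x + (0)·y + (0)·-1 = 0
Solving gives x = 1, y = 2.
Check: S·(1, 2, -1) = (6, 12, -6) = 6·(1, 2, -1).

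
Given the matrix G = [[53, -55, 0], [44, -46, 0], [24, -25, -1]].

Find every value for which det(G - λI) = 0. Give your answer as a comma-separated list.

The characteristic polynomial is p(μ) = det(μI - G).
Cofactor expansion gives p(μ) = μ^3 - 6μ^2 - 25μ - 18.
Since p(-1) = 0, μ = -1 is a root.
Dividing by (μ + 1) leaves μ^2 - 7μ - 18.
The quadratic factors as (μ + 2)·(μ - 9).
Eigenvalues: -2, -1, 9.

-2, -1, 9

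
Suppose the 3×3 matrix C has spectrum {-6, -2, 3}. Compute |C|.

det(C) is the product of the eigenvalues: (-6) · (-2) · (3) = 36.

36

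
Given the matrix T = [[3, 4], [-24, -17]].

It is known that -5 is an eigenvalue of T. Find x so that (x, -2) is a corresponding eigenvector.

We need (T + 5I)v = 0.
T + 5I = [[8, 4], [-24, -12]].
Row 1: (8)·x + (4)·-2 = 0
Row 2: (-24)·x + (-12)·-2 = 0
Solving gives x = 1.
Check: T·(1, -2) = (-5, 10) = -5·(1, -2).

1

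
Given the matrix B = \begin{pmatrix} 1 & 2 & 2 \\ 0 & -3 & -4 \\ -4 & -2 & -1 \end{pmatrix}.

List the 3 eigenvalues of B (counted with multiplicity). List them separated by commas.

The characteristic polynomial is p(t) = det(tI - B).
Expanding the 3×3 determinant: p(t) = t^3 + 3t^2 - t - 3.
Rational-root test: t = -1 gives p(-1) = 0.
Factor out (t + 1): p(t) = (t + 1)·(t^2 + 2t - 3).
The quadratic factors as (t + 3)·(t - 1).
Eigenvalues: -3, -1, 1.

-3, -1, 1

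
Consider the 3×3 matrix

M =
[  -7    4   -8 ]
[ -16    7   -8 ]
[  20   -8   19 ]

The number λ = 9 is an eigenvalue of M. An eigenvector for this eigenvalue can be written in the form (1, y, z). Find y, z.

We need (M - 9I)v = 0.
M - 9I = [[-16, 4, -8], [-16, -2, -8], [20, -8, 10]].
Row 1: (-16)·1 + (4)·y + (-8)·z = 0
Row 2: (-16)·1 + (-2)·y + (-8)·z = 0
Row 3: (20)·1 + (-8)·y + (10)·z = 0
Solving gives y = 0, z = -2.
Check: M·(1, 0, -2) = (9, 0, -18) = 9·(1, 0, -2).

0, -2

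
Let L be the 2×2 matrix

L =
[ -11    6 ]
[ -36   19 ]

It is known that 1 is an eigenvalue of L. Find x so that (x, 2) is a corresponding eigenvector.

1

We need (L - 1I)v = 0.
L - 1I = [[-12, 6], [-36, 18]].
Row 1: (-12)·x + (6)·2 = 0
Row 2: (-36)·x + (18)·2 = 0
Solving gives x = 1.
Check: L·(1, 2) = (1, 2) = 1·(1, 2).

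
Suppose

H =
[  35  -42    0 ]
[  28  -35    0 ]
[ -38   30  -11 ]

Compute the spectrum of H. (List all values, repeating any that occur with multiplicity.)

-11, -7, 7

The characteristic polynomial is p(t) = det(tI - H).
Cofactor expansion gives p(t) = t^3 + 11t^2 - 49t - 539.
Try t = -7: p(-7) = 0, so -7 is a root.
Factor out (t + 7): p(t) = (t + 7)·(t^2 + 4t - 77).
The quadratic factors as (t + 11)·(t - 7).
Eigenvalues: -11, -7, 7.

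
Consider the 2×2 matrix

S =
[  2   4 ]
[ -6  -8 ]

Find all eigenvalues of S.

det(S - sI) = (2 - s)(-8 - s) - (4)·(-6) = s^2 + 6s + 8.
This factors as (s + 4)·(s + 2) = 0.
Eigenvalues: -4, -2.

-4, -2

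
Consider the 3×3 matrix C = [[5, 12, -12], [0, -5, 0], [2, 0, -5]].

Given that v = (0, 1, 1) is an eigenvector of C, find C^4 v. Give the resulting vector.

(0, 625, 625)

First find the eigenvalue: Cv = (0, -5, -5) = -5·(0, 1, 1), so λ = -5.
Then C^4 v = λ^4·v = (-5)^4·(0, 1, 1) = 625·(0, 1, 1) = (0, 625, 625).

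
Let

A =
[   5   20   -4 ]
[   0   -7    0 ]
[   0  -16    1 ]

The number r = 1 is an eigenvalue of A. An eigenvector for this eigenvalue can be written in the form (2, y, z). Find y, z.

We need (A - 1I)v = 0.
A - 1I = [[4, 20, -4], [0, -8, 0], [0, -16, 0]].
Row 1: (4)·2 + (20)·y + (-4)·z = 0
Row 2: (0)·2 + (-8)·y + (0)·z = 0
Row 3: (0)·2 + (-16)·y + (0)·z = 0
Solving gives y = 0, z = 2.
Check: A·(2, 0, 2) = (2, 0, 2) = 1·(2, 0, 2).

0, 2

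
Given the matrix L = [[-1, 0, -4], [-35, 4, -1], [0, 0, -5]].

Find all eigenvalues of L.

-5, -1, 4

Compute the characteristic polynomial p(λ) = det(λI - L).
Expanding along the first row, p(λ) = λ^3 + 2λ^2 - 19λ - 20.
Try λ = -1: p(-1) = 0, so -1 is a root.
Factor out (λ + 1): p(λ) = (λ + 1)·(λ^2 + λ - 20).
The quadratic factors as (λ + 5)·(λ - 4).
Eigenvalues: -5, -1, 4.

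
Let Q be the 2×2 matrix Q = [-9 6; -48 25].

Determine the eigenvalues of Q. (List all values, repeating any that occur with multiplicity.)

7, 9

det(Q - lambda·I) = (-9 - lambda)(25 - lambda) - (6)·(-48) = lambda^2 - 16·lambda + 63.
This factors as (lambda - 7)·(lambda - 9) = 0.
Eigenvalues: 7, 9.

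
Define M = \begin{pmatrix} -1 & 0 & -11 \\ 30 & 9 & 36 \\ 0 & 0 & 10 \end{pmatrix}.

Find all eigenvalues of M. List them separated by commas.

The characteristic polynomial is p(s) = det(sI - M).
Expanding along the first row, p(s) = s^3 - 18s^2 + 71s + 90.
Since p(-1) = 0, s = -1 is a root.
Factor out (s + 1): p(s) = (s + 1)·(s^2 - 19s + 90).
The quadratic factors as (s - 9)·(s - 10).
Eigenvalues: -1, 9, 10.

-1, 9, 10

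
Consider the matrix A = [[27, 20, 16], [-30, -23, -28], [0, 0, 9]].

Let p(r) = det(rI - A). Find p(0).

189

p(0) = det(0·I − A) = det(−A) = (−1)^3·det(A).
det(A) = -189, so p(0) = 189.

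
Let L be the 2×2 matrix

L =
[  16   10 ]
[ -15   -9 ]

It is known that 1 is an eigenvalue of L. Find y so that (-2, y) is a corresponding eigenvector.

We need (L - 1I)v = 0.
L - 1I = [[15, 10], [-15, -10]].
Row 1: (15)·-2 + (10)·y = 0
Row 2: (-15)·-2 + (-10)·y = 0
Solving gives y = 3.
Check: L·(-2, 3) = (-2, 3) = 1·(-2, 3).

3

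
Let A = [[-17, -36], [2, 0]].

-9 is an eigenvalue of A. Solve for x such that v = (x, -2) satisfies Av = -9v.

9

We need (A + 9I)v = 0.
A + 9I = [[-8, -36], [2, 9]].
Row 1: (-8)·x + (-36)·-2 = 0
Row 2: (2)·x + (9)·-2 = 0
Solving gives x = 9.
Check: A·(9, -2) = (-81, 18) = -9·(9, -2).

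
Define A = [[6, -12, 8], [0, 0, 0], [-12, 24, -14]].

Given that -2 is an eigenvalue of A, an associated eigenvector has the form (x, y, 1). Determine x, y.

-1, 0

We need (A + 2I)v = 0.
A + 2I = [[8, -12, 8], [0, 2, 0], [-12, 24, -12]].
Row 1: (8)·x + (-12)·y + (8)·1 = 0
Row 2: (0)·x + (2)·y + (0)·1 = 0
Row 3: (-12)·x + (24)·y + (-12)·1 = 0
Solving gives x = -1, y = 0.
Check: A·(-1, 0, 1) = (2, 0, -2) = -2·(-1, 0, 1).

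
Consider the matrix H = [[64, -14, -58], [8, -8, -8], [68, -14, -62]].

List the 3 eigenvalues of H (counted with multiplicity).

The characteristic polynomial is p(λ) = det(λI - H).
Cofactor expansion gives p(λ) = λ^3 + 6λ^2 - 40λ - 192.
Rational-root test: λ = -4 gives p(-4) = 0.
Dividing by (λ + 4) leaves λ^2 + 2λ - 48.
The quadratic factors as (λ + 8)·(λ - 6).
Eigenvalues: -8, -4, 6.

-8, -4, 6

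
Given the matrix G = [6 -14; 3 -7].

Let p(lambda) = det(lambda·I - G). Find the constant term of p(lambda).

p(lambda) = lambda^2 + lambda.
The constant term is 0.

0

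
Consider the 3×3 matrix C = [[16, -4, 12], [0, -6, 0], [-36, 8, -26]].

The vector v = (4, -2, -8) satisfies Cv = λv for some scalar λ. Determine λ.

-6

Compute Cv: C·(4, -2, -8) = (-24, 12, 48).
Since Cv = λv, compare component 1: -24 = λ·4, so λ = -6.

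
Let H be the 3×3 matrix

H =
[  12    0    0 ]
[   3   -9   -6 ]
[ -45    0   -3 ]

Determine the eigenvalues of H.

Set up det(μI - H) = 0.
Expanding along the first row, p(μ) = μ^3 - 117μ - 324.
Rational-root test: μ = -9 gives p(-9) = 0.
Factor out (μ + 9): p(μ) = (μ + 9)·(μ^2 - 9μ - 36).
The quadratic factors as (μ + 3)·(μ - 12).
Eigenvalues: -9, -3, 12.

-9, -3, 12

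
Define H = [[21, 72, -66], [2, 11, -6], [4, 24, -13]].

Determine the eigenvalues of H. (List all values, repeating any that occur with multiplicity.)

-1, 9, 11

Set up det(μI - H) = 0.
Cofactor expansion gives p(μ) = μ^3 - 19μ^2 + 79μ + 99.
Try μ = 11: p(11) = 0, so 11 is a root.
Dividing by (μ - 11) leaves μ^2 - 8μ - 9.
The quadratic factors as (μ + 1)·(μ - 9).
Eigenvalues: -1, 9, 11.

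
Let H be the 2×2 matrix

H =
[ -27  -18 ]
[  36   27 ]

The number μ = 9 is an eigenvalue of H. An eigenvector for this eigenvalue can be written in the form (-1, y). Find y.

2

We need (H - 9I)v = 0.
H - 9I = [[-36, -18], [36, 18]].
Row 1: (-36)·-1 + (-18)·y = 0
Row 2: (36)·-1 + (18)·y = 0
Solving gives y = 2.
Check: H·(-1, 2) = (-9, 18) = 9·(-1, 2).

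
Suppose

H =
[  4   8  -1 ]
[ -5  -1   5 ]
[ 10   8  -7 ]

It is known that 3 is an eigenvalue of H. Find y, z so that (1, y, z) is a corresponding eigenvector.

We need (H - 3I)v = 0.
H - 3I = [[1, 8, -1], [-5, -4, 5], [10, 8, -10]].
Row 1: (1)·1 + (8)·y + (-1)·z = 0
Row 2: (-5)·1 + (-4)·y + (5)·z = 0
Row 3: (10)·1 + (8)·y + (-10)·z = 0
Solving gives y = 0, z = 1.
Check: H·(1, 0, 1) = (3, 0, 3) = 3·(1, 0, 1).

0, 1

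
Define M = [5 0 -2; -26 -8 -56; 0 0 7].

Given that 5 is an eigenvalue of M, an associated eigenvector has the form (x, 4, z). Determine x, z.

-2, 0

We need (M - 5I)v = 0.
M - 5I = [[0, 0, -2], [-26, -13, -56], [0, 0, 2]].
Row 1: (0)·x + (0)·4 + (-2)·z = 0
Row 2: (-26)·x + (-13)·4 + (-56)·z = 0
Row 3: (0)·x + (0)·4 + (2)·z = 0
Solving gives x = -2, z = 0.
Check: M·(-2, 4, 0) = (-10, 20, 0) = 5·(-2, 4, 0).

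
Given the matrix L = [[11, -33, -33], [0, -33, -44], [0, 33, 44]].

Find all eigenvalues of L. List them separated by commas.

0, 11, 11

The characteristic polynomial is p(lambda) = det(lambda·I - L).
Expanding along the first row, p(lambda) = lambda^3 - 22·lambda^2 + 121·lambda.
Since p(11) = 0, lambda = 11 is a root.
Factor out (lambda - 11): p(lambda) = (lambda - 11)·(lambda^2 - 11·lambda).
The quadratic factors as lambda·(lambda - 11).
Eigenvalues: 0, 11, 11.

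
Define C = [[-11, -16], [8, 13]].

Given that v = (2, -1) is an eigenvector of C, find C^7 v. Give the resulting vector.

First find the eigenvalue: Cv = (-6, 3) = -3·(2, -1), so λ = -3.
Then C^7 v = λ^7·v = (-3)^7·(2, -1) = -2187·(2, -1) = (-4374, 2187).

(-4374, 2187)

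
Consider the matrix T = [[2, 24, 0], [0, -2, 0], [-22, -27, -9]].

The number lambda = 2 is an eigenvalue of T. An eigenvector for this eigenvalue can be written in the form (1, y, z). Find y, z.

We need (T - 2I)v = 0.
T - 2I = [[0, 24, 0], [0, -4, 0], [-22, -27, -11]].
Row 1: (0)·1 + (24)·y + (0)·z = 0
Row 2: (0)·1 + (-4)·y + (0)·z = 0
Row 3: (-22)·1 + (-27)·y + (-11)·z = 0
Solving gives y = 0, z = -2.
Check: T·(1, 0, -2) = (2, 0, -4) = 2·(1, 0, -2).

0, -2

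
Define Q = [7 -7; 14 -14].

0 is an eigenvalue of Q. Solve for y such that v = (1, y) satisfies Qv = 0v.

1

We need (Q)v = 0.
Q = [[7, -7], [14, -14]].
Row 1: (7)·1 + (-7)·y = 0
Row 2: (14)·1 + (-14)·y = 0
Solving gives y = 1.
Check: Q·(1, 1) = (0, 0) = 0·(1, 1).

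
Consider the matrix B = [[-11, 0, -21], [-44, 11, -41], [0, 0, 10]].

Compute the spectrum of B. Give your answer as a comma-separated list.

-11, 10, 11

Compute the characteristic polynomial p(λ) = det(λI - B).
Expanding the 3×3 determinant: p(λ) = λ^3 - 10λ^2 - 121λ + 1210.
Try λ = 11: p(11) = 0, so 11 is a root.
Factor out (λ - 11): p(λ) = (λ - 11)·(λ^2 + λ - 110).
The quadratic factors as (λ + 11)·(λ - 10).
Eigenvalues: -11, 10, 11.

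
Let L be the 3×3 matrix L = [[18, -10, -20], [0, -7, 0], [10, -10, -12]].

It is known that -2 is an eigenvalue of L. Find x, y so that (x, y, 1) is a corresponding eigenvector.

We need (L + 2I)v = 0.
L + 2I = [[20, -10, -20], [0, -5, 0], [10, -10, -10]].
Row 1: (20)·x + (-10)·y + (-20)·1 = 0
Row 2: (0)·x + (-5)·y + (0)·1 = 0
Row 3: (10)·x + (-10)·y + (-10)·1 = 0
Solving gives x = 1, y = 0.
Check: L·(1, 0, 1) = (-2, 0, -2) = -2·(1, 0, 1).

1, 0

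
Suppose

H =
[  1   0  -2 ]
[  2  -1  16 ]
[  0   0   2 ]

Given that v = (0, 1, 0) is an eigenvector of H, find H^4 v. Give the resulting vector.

First find the eigenvalue: Hv = (0, -1, 0) = -1·(0, 1, 0), so λ = -1.
Then H^4 v = λ^4·v = (-1)^4·(0, 1, 0) = 1·(0, 1, 0) = (0, 1, 0).

(0, 1, 0)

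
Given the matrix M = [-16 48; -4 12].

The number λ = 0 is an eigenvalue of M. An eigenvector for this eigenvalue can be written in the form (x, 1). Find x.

We need (M)v = 0.
M = [[-16, 48], [-4, 12]].
Row 1: (-16)·x + (48)·1 = 0
Row 2: (-4)·x + (12)·1 = 0
Solving gives x = 3.
Check: M·(3, 1) = (0, 0) = 0·(3, 1).

3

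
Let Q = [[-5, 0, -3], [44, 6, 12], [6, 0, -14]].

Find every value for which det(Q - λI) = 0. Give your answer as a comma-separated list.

Set up det(λI - Q) = 0.
Cofactor expansion gives p(λ) = λ^3 + 13λ^2 - 26λ - 528.
Rational-root test: λ = -11 gives p(-11) = 0.
Dividing by (λ + 11) leaves λ^2 + 2λ - 48.
The quadratic factors as (λ + 8)·(λ - 6).
Eigenvalues: -11, -8, 6.

-11, -8, 6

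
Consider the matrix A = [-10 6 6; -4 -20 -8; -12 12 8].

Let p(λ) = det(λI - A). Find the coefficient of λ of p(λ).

152

p(λ) = λ^3 + 22λ^2 + 152λ + 320.
The coefficient of λ is 152.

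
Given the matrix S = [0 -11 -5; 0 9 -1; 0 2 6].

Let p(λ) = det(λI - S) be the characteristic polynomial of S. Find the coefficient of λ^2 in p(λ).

-15

The coefficient of λ^2 of det(λI - S) is −trace(S).
trace(S) = (0) + (9) + (6) = 15, so the coefficient is -15.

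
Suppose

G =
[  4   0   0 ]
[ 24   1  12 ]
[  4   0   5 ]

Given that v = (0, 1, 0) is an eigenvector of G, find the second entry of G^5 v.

1

First find the eigenvalue: Gv = (0, 1, 0) = 1·(0, 1, 0), so λ = 1.
Then G^5 v = λ^5·v = 1^5·(0, 1, 0) = 1·(0, 1, 0) = (0, 1, 0).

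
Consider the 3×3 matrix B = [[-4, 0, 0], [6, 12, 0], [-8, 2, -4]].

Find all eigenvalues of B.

B is lower triangular, so its eigenvalues are the diagonal entries.
Diagonal: -4, 12, -4.

-4, -4, 12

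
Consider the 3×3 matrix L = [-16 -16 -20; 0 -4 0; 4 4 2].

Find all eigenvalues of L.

-8, -6, -4

The characteristic polynomial is p(s) = det(sI - L).
Expanding the 3×3 determinant: p(s) = s^3 + 18s^2 + 104s + 192.
Since p(-4) = 0, s = -4 is a root.
Dividing by (s + 4) leaves s^2 + 14s + 48.
The quadratic factors as (s + 8)·(s + 6).
Eigenvalues: -8, -6, -4.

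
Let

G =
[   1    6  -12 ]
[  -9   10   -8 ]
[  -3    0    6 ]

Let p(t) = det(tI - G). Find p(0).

p(0) = det(0·I − G) = det(−G) = (−1)^3·det(G).
det(G) = 168, so p(0) = -168.

-168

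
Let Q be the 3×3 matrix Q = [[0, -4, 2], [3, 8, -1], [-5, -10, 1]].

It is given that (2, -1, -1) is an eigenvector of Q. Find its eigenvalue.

1

Compute Qv: Q·(2, -1, -1) = (2, -1, -1).
Since Qv = λv, compare component 1: 2 = λ·2, so λ = 1.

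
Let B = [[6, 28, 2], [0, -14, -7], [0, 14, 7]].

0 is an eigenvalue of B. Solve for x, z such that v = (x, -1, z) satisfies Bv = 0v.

4, 2

We need (B)v = 0.
B = [[6, 28, 2], [0, -14, -7], [0, 14, 7]].
Row 1: (6)·x + (28)·-1 + (2)·z = 0
Row 2: (0)·x + (-14)·-1 + (-7)·z = 0
Row 3: (0)·x + (14)·-1 + (7)·z = 0
Solving gives x = 4, z = 2.
Check: B·(4, -1, 2) = (0, 0, 0) = 0·(4, -1, 2).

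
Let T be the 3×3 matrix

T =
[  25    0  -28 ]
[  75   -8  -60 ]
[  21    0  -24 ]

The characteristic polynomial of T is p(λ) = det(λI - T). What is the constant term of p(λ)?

p(λ) = λ^3 + 7λ^2 - 20λ - 96.
The constant term is -96.

-96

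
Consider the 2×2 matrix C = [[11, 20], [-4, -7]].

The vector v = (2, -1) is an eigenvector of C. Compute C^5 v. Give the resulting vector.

(2, -1)

First find the eigenvalue: Cv = (2, -1) = 1·(2, -1), so λ = 1.
Then C^5 v = λ^5·v = 1^5·(2, -1) = 1·(2, -1) = (2, -1).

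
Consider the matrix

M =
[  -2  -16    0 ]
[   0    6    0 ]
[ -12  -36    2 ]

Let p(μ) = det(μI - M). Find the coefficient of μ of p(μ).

p(μ) = μ^3 - 6μ^2 - 4μ + 24.
The coefficient of μ is -4.

-4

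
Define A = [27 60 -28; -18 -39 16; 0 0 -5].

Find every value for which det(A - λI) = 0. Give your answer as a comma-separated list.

-9, -5, -3

Set up det(lambda·I - A) = 0.
Expanding along the first row, p(lambda) = lambda^3 + 17·lambda^2 + 87·lambda + 135.
Since p(-3) = 0, lambda = -3 is a root.
Factor out (lambda + 3): p(lambda) = (lambda + 3)·(lambda^2 + 14·lambda + 45).
The quadratic factors as (lambda + 9)·(lambda + 5).
Eigenvalues: -9, -5, -3.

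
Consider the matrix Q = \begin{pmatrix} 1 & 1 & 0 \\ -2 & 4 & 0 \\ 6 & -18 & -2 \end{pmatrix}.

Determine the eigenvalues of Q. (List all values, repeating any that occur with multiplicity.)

-2, 2, 3

Compute the characteristic polynomial p(lambda) = det(lambda·I - Q).
Cofactor expansion gives p(lambda) = lambda^3 - 3·lambda^2 - 4·lambda + 12.
Since p(-2) = 0, lambda = -2 is a root.
Factor out (lambda + 2): p(lambda) = (lambda + 2)·(lambda^2 - 5·lambda + 6).
The quadratic factors as (lambda - 2)·(lambda - 3).
Eigenvalues: -2, 2, 3.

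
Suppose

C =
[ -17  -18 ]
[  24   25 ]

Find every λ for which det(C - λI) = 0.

det(C - μI) = (-17 - μ)(25 - μ) - (-18)·(24) = μ^2 - 8μ + 7.
This factors as (μ - 1)·(μ - 7) = 0.
Eigenvalues: 1, 7.

1, 7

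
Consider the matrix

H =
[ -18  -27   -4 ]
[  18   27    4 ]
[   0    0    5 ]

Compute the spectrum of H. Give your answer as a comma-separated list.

Set up det(λI - H) = 0.
Expanding the 3×3 determinant: p(λ) = λ^3 - 14λ^2 + 45λ.
Try λ = 0: p(0) = 0, so 0 is a root.
Dividing by λ leaves λ^2 - 14λ + 45.
The quadratic factors as (λ - 5)·(λ - 9).
Eigenvalues: 0, 5, 9.

0, 5, 9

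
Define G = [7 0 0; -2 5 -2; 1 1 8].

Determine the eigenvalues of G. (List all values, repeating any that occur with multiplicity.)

6, 7, 7

Compute the characteristic polynomial p(s) = det(sI - G).
Expanding the 3×3 determinant: p(s) = s^3 - 20s^2 + 133s - 294.
Rational-root test: s = 6 gives p(6) = 0.
Dividing by (s - 6) leaves s^2 - 14s + 49.
The quadratic factor is (s - 7)^2.
Eigenvalues: 6, 7, 7.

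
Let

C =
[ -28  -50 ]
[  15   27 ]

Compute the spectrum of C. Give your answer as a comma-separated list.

-3, 2

det(C - λI) = (-28 - λ)(27 - λ) - (-50)·(15) = λ^2 + λ - 6.
This factors as (λ + 3)·(λ - 2) = 0.
Eigenvalues: -3, 2.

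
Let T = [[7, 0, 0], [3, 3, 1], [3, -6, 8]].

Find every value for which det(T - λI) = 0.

5, 6, 7

Compute the characteristic polynomial p(λ) = det(λI - T).
Expanding the 3×3 determinant: p(λ) = λ^3 - 18λ^2 + 107λ - 210.
Since p(6) = 0, λ = 6 is a root.
Dividing by (λ - 6) leaves λ^2 - 12λ + 35.
The quadratic factors as (λ - 5)·(λ - 7).
Eigenvalues: 5, 6, 7.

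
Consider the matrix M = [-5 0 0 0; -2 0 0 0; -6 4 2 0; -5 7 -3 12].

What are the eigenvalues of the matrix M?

-5, 0, 2, 12

M is lower triangular, so its eigenvalues are the diagonal entries.
Diagonal: -5, 0, 2, 12.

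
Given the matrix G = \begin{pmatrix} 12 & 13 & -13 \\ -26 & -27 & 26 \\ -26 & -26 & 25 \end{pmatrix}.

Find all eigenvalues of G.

Compute the characteristic polynomial p(λ) = det(λI - G).
Cofactor expansion gives p(λ) = λ^3 - 10λ^2 - 23λ - 12.
Since p(-1) = 0, λ = -1 is a root.
Factor out (λ + 1): p(λ) = (λ + 1)·(λ^2 - 11λ - 12).
The quadratic factors as (λ + 1)·(λ - 12).
Eigenvalues: -1, -1, 12.

-1, -1, 12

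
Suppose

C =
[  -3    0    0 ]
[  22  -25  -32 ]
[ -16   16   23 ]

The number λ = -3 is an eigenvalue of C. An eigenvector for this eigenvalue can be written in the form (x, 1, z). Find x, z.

1, 0

We need (C + 3I)v = 0.
C + 3I = [[0, 0, 0], [22, -22, -32], [-16, 16, 26]].
Row 1: (0)·x + (0)·1 + (0)·z = 0
Row 2: (22)·x + (-22)·1 + (-32)·z = 0
Row 3: (-16)·x + (16)·1 + (26)·z = 0
Solving gives x = 1, z = 0.
Check: C·(1, 1, 0) = (-3, -3, 0) = -3·(1, 1, 0).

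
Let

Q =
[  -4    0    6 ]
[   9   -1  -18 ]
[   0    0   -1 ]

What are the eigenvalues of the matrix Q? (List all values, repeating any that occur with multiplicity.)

Compute the characteristic polynomial p(s) = det(sI - Q).
Expanding along the first row, p(s) = s^3 + 6s^2 + 9s + 4.
Since p(-1) = 0, s = -1 is a root.
Dividing by (s + 1) leaves s^2 + 5s + 4.
The quadratic factors as (s + 4)·(s + 1).
Eigenvalues: -4, -1, -1.

-4, -1, -1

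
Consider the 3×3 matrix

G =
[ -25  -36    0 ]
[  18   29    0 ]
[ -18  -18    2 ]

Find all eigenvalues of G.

Set up det(tI - G) = 0.
Cofactor expansion gives p(t) = t^3 - 6t^2 - 69t + 154.
Try t = 2: p(2) = 0, so 2 is a root.
Dividing by (t - 2) leaves t^2 - 4t - 77.
The quadratic factors as (t + 7)·(t - 11).
Eigenvalues: -7, 2, 11.

-7, 2, 11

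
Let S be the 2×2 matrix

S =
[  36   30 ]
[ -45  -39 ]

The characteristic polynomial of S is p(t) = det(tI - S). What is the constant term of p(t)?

p(t) = t^2 + 3t - 54.
The constant term is -54.

-54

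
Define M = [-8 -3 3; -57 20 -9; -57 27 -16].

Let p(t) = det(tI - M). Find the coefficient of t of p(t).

-109

p(t) = t^3 + 4t^2 - 109t - 616.
The coefficient of t is -109.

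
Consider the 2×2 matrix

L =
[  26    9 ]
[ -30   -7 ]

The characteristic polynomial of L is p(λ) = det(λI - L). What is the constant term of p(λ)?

88

p(λ) = λ^2 - 19λ + 88.
The constant term is 88.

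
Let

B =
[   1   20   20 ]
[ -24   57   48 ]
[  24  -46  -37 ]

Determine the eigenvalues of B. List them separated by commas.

1, 9, 11

The characteristic polynomial is p(t) = det(tI - B).
Expanding along the first row, p(t) = t^3 - 21t^2 + 119t - 99.
Since p(1) = 0, t = 1 is a root.
Dividing by (t - 1) leaves t^2 - 20t + 99.
The quadratic factors as (t - 9)·(t - 11).
Eigenvalues: 1, 9, 11.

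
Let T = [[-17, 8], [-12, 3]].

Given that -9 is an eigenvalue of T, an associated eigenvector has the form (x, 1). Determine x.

We need (T + 9I)v = 0.
T + 9I = [[-8, 8], [-12, 12]].
Row 1: (-8)·x + (8)·1 = 0
Row 2: (-12)·x + (12)·1 = 0
Solving gives x = 1.
Check: T·(1, 1) = (-9, -9) = -9·(1, 1).

1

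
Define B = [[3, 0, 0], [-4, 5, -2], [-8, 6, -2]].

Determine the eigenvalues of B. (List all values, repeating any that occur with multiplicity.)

1, 2, 3

The characteristic polynomial is p(lambda) = det(lambda·I - B).
Cofactor expansion gives p(lambda) = lambda^3 - 6·lambda^2 + 11·lambda - 6.
Rational-root test: lambda = 2 gives p(2) = 0.
Factor out (lambda - 2): p(lambda) = (lambda - 2)·(lambda^2 - 4·lambda + 3).
The quadratic factors as (lambda - 1)·(lambda - 3).
Eigenvalues: 1, 2, 3.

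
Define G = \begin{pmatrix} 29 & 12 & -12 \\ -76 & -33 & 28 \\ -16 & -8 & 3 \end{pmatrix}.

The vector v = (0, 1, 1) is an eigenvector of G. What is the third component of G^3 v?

-125

First find the eigenvalue: Gv = (0, -5, -5) = -5·(0, 1, 1), so λ = -5.
Then G^3 v = λ^3·v = (-5)^3·(0, 1, 1) = -125·(0, 1, 1) = (0, -125, -125).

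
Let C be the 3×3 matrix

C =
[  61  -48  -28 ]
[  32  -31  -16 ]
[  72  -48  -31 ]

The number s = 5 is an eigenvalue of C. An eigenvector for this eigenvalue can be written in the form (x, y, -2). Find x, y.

We need (C - 5I)v = 0.
C - 5I = [[56, -48, -28], [32, -36, -16], [72, -48, -36]].
Row 1: (56)·x + (-48)·y + (-28)·-2 = 0
Row 2: (32)·x + (-36)·y + (-16)·-2 = 0
Row 3: (72)·x + (-48)·y + (-36)·-2 = 0
Solving gives x = -1, y = 0.
Check: C·(-1, 0, -2) = (-5, 0, -10) = 5·(-1, 0, -2).

-1, 0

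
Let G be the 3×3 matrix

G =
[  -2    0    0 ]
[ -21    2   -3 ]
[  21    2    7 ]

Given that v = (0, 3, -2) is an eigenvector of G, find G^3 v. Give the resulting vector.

(0, 192, -128)

First find the eigenvalue: Gv = (0, 12, -8) = 4·(0, 3, -2), so λ = 4.
Then G^3 v = λ^3·v = 4^3·(0, 3, -2) = 64·(0, 3, -2) = (0, 192, -128).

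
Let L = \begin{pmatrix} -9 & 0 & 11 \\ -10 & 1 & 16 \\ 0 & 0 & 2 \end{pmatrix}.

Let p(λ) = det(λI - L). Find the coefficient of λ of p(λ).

p(λ) = λ^3 + 6λ^2 - 25λ + 18.
The coefficient of λ is -25.

-25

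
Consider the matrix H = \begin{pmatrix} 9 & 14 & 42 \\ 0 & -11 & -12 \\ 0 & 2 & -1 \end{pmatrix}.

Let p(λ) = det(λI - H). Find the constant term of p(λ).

p(λ) = λ^3 + 3λ^2 - 73λ - 315.
The constant term is -315.

-315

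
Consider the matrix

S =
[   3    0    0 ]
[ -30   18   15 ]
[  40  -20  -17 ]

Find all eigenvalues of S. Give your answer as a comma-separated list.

-2, 3, 3

Compute the characteristic polynomial p(μ) = det(μI - S).
Expanding the 3×3 determinant: p(μ) = μ^3 - 4μ^2 - 3μ + 18.
Try μ = -2: p(-2) = 0, so -2 is a root.
Factor out (μ + 2): p(μ) = (μ + 2)·(μ^2 - 6μ + 9).
The quadratic factor is (μ - 3)^2.
Eigenvalues: -2, 3, 3.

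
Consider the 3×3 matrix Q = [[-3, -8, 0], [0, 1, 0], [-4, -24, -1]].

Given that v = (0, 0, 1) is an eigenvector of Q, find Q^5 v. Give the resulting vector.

First find the eigenvalue: Qv = (0, 0, -1) = -1·(0, 0, 1), so λ = -1.
Then Q^5 v = λ^5·v = (-1)^5·(0, 0, 1) = -1·(0, 0, 1) = (0, 0, -1).

(0, 0, -1)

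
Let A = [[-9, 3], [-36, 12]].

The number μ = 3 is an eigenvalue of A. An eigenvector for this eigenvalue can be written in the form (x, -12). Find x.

We need (A - 3I)v = 0.
A - 3I = [[-12, 3], [-36, 9]].
Row 1: (-12)·x + (3)·-12 = 0
Row 2: (-36)·x + (9)·-12 = 0
Solving gives x = -3.
Check: A·(-3, -12) = (-9, -36) = 3·(-3, -12).

-3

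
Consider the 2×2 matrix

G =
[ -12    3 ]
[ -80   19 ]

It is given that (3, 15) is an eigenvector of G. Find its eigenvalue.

3

Compute Gv: G·(3, 15) = (9, 45).
Since Gv = λv, compare component 1: 9 = λ·3, so λ = 3.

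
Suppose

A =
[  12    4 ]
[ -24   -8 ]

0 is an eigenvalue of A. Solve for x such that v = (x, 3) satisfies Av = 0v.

-1

We need (A)v = 0.
A = [[12, 4], [-24, -8]].
Row 1: (12)·x + (4)·3 = 0
Row 2: (-24)·x + (-8)·3 = 0
Solving gives x = -1.
Check: A·(-1, 3) = (0, 0) = 0·(-1, 3).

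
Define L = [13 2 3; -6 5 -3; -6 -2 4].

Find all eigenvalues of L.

The characteristic polynomial is p(λ) = det(λI - L).
Cofactor expansion gives p(λ) = λ^3 - 22λ^2 + 161λ - 392.
Try λ = 8: p(8) = 0, so 8 is a root.
Factor out (λ - 8): p(λ) = (λ - 8)·(λ^2 - 14λ + 49).
The quadratic factor is (λ - 7)^2.
Eigenvalues: 7, 7, 8.

7, 7, 8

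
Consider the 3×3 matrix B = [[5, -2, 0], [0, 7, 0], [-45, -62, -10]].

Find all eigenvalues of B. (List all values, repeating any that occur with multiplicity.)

Set up det(μI - B) = 0.
Expanding along the first row, p(μ) = μ^3 - 2μ^2 - 85μ + 350.
Try μ = -10: p(-10) = 0, so -10 is a root.
Dividing by (μ + 10) leaves μ^2 - 12μ + 35.
The quadratic factors as (μ - 5)·(μ - 7).
Eigenvalues: -10, 5, 7.

-10, 5, 7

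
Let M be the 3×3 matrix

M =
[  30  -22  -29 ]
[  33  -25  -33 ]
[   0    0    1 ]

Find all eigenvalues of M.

-3, 1, 8

Compute the characteristic polynomial p(λ) = det(λI - M).
Expanding along the first row, p(λ) = λ^3 - 6λ^2 - 19λ + 24.
Rational-root test: λ = -3 gives p(-3) = 0.
Dividing by (λ + 3) leaves λ^2 - 9λ + 8.
The quadratic factors as (λ - 1)·(λ - 8).
Eigenvalues: -3, 1, 8.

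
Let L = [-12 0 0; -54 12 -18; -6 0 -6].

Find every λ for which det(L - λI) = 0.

The characteristic polynomial is p(s) = det(sI - L).
Cofactor expansion gives p(s) = s^3 + 6s^2 - 144s - 864.
Try s = -6: p(-6) = 0, so -6 is a root.
Dividing by (s + 6) leaves s^2 - 144.
The quadratic factors as (s + 12)·(s - 12).
Eigenvalues: -12, -6, 12.

-12, -6, 12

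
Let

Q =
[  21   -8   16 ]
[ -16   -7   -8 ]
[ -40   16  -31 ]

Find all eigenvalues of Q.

-11, -7, 1

Compute the characteristic polynomial p(r) = det(rI - Q).
Expanding the 3×3 determinant: p(r) = r^3 + 17r^2 + 59r - 77.
Rational-root test: r = 1 gives p(1) = 0.
Factor out (r - 1): p(r) = (r - 1)·(r^2 + 18r + 77).
The quadratic factors as (r + 11)·(r + 7).
Eigenvalues: -11, -7, 1.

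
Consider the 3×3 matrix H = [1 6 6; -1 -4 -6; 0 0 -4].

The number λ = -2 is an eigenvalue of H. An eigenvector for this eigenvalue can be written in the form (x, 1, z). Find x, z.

-2, 0

We need (H + 2I)v = 0.
H + 2I = [[3, 6, 6], [-1, -2, -6], [0, 0, -2]].
Row 1: (3)·x + (6)·1 + (6)·z = 0
Row 2: (-1)·x + (-2)·1 + (-6)·z = 0
Row 3: (0)·x + (0)·1 + (-2)·z = 0
Solving gives x = -2, z = 0.
Check: H·(-2, 1, 0) = (4, -2, 0) = -2·(-2, 1, 0).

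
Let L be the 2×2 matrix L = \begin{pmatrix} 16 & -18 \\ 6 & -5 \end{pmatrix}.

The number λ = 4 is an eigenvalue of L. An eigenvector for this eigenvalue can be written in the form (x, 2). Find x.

We need (L - 4I)v = 0.
L - 4I = [[12, -18], [6, -9]].
Row 1: (12)·x + (-18)·2 = 0
Row 2: (6)·x + (-9)·2 = 0
Solving gives x = 3.
Check: L·(3, 2) = (12, 8) = 4·(3, 2).

3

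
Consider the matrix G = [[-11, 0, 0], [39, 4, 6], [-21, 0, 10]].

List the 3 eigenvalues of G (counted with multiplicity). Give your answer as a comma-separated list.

The characteristic polynomial is p(r) = det(rI - G).
Cofactor expansion gives p(r) = r^3 - 3r^2 - 114r + 440.
Try r = -11: p(-11) = 0, so -11 is a root.
Dividing by (r + 11) leaves r^2 - 14r + 40.
The quadratic factors as (r - 4)·(r - 10).
Eigenvalues: -11, 4, 10.

-11, 4, 10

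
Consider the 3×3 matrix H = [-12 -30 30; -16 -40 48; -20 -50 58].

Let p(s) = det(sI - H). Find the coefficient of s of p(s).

p(s) = s^3 - 6s^2 - 16s.
The coefficient of s is -16.

-16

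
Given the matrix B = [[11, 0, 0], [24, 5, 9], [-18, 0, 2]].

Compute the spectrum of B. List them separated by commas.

Set up det(rI - B) = 0.
Expanding the 3×3 determinant: p(r) = r^3 - 18r^2 + 87r - 110.
Rational-root test: r = 2 gives p(2) = 0.
Factor out (r - 2): p(r) = (r - 2)·(r^2 - 16r + 55).
The quadratic factors as (r - 5)·(r - 11).
Eigenvalues: 2, 5, 11.

2, 5, 11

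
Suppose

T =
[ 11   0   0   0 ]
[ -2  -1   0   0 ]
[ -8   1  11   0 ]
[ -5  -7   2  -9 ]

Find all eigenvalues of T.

-9, -1, 11, 11

T is lower triangular, so its eigenvalues are the diagonal entries.
Diagonal: 11, -1, 11, -9.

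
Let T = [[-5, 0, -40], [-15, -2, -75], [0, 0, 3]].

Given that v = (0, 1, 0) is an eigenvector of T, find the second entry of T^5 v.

First find the eigenvalue: Tv = (0, -2, 0) = -2·(0, 1, 0), so λ = -2.
Then T^5 v = λ^5·v = (-2)^5·(0, 1, 0) = -32·(0, 1, 0) = (0, -32, 0).

-32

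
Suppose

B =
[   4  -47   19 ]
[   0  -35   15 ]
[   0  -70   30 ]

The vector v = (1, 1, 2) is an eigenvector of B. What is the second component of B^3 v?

-125

First find the eigenvalue: Bv = (-5, -5, -10) = -5·(1, 1, 2), so λ = -5.
Then B^3 v = λ^3·v = (-5)^3·(1, 1, 2) = -125·(1, 1, 2) = (-125, -125, -250).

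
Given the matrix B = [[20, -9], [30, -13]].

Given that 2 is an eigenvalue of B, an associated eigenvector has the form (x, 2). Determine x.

1

We need (B - 2I)v = 0.
B - 2I = [[18, -9], [30, -15]].
Row 1: (18)·x + (-9)·2 = 0
Row 2: (30)·x + (-15)·2 = 0
Solving gives x = 1.
Check: B·(1, 2) = (2, 4) = 2·(1, 2).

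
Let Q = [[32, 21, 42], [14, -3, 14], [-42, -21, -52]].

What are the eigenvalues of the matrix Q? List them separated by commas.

-10, -10, -3

The characteristic polynomial is p(t) = det(tI - Q).
Cofactor expansion gives p(t) = t^3 + 23t^2 + 160t + 300.
Since p(-3) = 0, t = -3 is a root.
Factor out (t + 3): p(t) = (t + 3)·(t^2 + 20t + 100).
The quadratic factor is (t + 10)^2.
Eigenvalues: -10, -10, -3.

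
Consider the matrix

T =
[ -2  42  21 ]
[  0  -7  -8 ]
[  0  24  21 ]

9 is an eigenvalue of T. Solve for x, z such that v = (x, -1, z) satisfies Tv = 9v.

We need (T - 9I)v = 0.
T - 9I = [[-11, 42, 21], [0, -16, -8], [0, 24, 12]].
Row 1: (-11)·x + (42)·-1 + (21)·z = 0
Row 2: (0)·x + (-16)·-1 + (-8)·z = 0
Row 3: (0)·x + (24)·-1 + (12)·z = 0
Solving gives x = 0, z = 2.
Check: T·(0, -1, 2) = (0, -9, 18) = 9·(0, -1, 2).

0, 2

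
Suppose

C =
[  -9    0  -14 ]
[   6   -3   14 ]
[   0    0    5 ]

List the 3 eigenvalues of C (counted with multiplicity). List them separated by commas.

The characteristic polynomial is p(t) = det(tI - C).
Expanding along the first row, p(t) = t^3 + 7t^2 - 33t - 135.
Rational-root test: t = 5 gives p(5) = 0.
Factor out (t - 5): p(t) = (t - 5)·(t^2 + 12t + 27).
The quadratic factors as (t + 9)·(t + 3).
Eigenvalues: -9, -3, 5.

-9, -3, 5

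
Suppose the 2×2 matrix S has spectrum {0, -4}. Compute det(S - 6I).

60

If S has eigenvalues 0, -4, then S - 6I has eigenvalues -6, -10.
det(S - 6I) = (-6) · (-10) = 60.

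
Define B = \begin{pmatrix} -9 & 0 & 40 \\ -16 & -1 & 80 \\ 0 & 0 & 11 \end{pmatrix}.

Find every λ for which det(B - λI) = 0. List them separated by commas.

-9, -1, 11

Compute the characteristic polynomial p(r) = det(rI - B).
Expanding the 3×3 determinant: p(r) = r^3 - r^2 - 101r - 99.
Since p(11) = 0, r = 11 is a root.
Factor out (r - 11): p(r) = (r - 11)·(r^2 + 10r + 9).
The quadratic factors as (r + 9)·(r + 1).
Eigenvalues: -9, -1, 11.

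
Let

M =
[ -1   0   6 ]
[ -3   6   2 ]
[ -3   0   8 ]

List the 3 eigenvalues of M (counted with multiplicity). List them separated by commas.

The characteristic polynomial is p(λ) = det(λI - M).
Cofactor expansion gives p(λ) = λ^3 - 13λ^2 + 52λ - 60.
Since p(2) = 0, λ = 2 is a root.
Dividing by (λ - 2) leaves λ^2 - 11λ + 30.
The quadratic factors as (λ - 5)·(λ - 6).
Eigenvalues: 2, 5, 6.

2, 5, 6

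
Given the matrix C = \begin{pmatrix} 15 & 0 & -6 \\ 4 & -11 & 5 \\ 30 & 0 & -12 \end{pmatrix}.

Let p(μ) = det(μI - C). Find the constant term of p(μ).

0

p(μ) = μ^3 + 8μ^2 - 33μ.
The constant term is 0.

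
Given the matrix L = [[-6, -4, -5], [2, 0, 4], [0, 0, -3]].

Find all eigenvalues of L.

-4, -3, -2

The characteristic polynomial is p(λ) = det(λI - L).
Expanding along the first row, p(λ) = λ^3 + 9λ^2 + 26λ + 24.
Try λ = -2: p(-2) = 0, so -2 is a root.
Dividing by (λ + 2) leaves λ^2 + 7λ + 12.
The quadratic factors as (λ + 4)·(λ + 3).
Eigenvalues: -4, -3, -2.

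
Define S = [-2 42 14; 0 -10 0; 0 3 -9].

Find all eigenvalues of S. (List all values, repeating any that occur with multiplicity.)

Compute the characteristic polynomial p(μ) = det(μI - S).
Cofactor expansion gives p(μ) = μ^3 + 21μ^2 + 128μ + 180.
Since p(-2) = 0, μ = -2 is a root.
Factor out (μ + 2): p(μ) = (μ + 2)·(μ^2 + 19μ + 90).
The quadratic factors as (μ + 10)·(μ + 9).
Eigenvalues: -10, -9, -2.

-10, -9, -2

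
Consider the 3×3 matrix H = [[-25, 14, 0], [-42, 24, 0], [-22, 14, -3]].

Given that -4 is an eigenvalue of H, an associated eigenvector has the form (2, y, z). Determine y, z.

We need (H + 4I)v = 0.
H + 4I = [[-21, 14, 0], [-42, 28, 0], [-22, 14, 1]].
Row 1: (-21)·2 + (14)·y + (0)·z = 0
Row 2: (-42)·2 + (28)·y + (0)·z = 0
Row 3: (-22)·2 + (14)·y + (1)·z = 0
Solving gives y = 3, z = 2.
Check: H·(2, 3, 2) = (-8, -12, -8) = -4·(2, 3, 2).

3, 2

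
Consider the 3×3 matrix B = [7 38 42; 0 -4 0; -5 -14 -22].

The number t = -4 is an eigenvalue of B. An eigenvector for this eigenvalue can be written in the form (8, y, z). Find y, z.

1, -3

We need (B + 4I)v = 0.
B + 4I = [[11, 38, 42], [0, 0, 0], [-5, -14, -18]].
Row 1: (11)·8 + (38)·y + (42)·z = 0
Row 2: (0)·8 + (0)·y + (0)·z = 0
Row 3: (-5)·8 + (-14)·y + (-18)·z = 0
Solving gives y = 1, z = -3.
Check: B·(8, 1, -3) = (-32, -4, 12) = -4·(8, 1, -3).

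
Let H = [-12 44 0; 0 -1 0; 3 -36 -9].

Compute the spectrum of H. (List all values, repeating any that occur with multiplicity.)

-12, -9, -1

The characteristic polynomial is p(lambda) = det(lambda·I - H).
Expanding along the first row, p(lambda) = lambda^3 + 22·lambda^2 + 129·lambda + 108.
Try lambda = -1: p(-1) = 0, so -1 is a root.
Factor out (lambda + 1): p(lambda) = (lambda + 1)·(lambda^2 + 21·lambda + 108).
The quadratic factors as (lambda + 12)·(lambda + 9).
Eigenvalues: -12, -9, -1.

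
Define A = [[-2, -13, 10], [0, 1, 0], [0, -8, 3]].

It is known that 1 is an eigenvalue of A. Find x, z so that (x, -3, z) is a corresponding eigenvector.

We need (A - 1I)v = 0.
A - 1I = [[-3, -13, 10], [0, 0, 0], [0, -8, 2]].
Row 1: (-3)·x + (-13)·-3 + (10)·z = 0
Row 2: (0)·x + (0)·-3 + (0)·z = 0
Row 3: (0)·x + (-8)·-3 + (2)·z = 0
Solving gives x = -27, z = -12.
Check: A·(-27, -3, -12) = (-27, -3, -12) = 1·(-27, -3, -12).

-27, -12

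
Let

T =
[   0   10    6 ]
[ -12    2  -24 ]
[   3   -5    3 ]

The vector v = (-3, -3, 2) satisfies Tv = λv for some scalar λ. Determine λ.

6

Compute Tv: T·(-3, -3, 2) = (-18, -18, 12).
Since Tv = λv, compare component 1: -18 = λ·-3, so λ = 6.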